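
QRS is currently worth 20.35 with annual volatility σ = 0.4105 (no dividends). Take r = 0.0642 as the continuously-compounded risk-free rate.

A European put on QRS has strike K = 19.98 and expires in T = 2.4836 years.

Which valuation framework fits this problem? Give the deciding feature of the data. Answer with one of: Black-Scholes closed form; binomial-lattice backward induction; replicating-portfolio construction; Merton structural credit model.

framework: Black-Scholes closed form

Key observation: a European claim on QRS (strike 19.98) — a lognormal (GBM) underlying with constant rate and volatility — has an exact closed-form value; no lattice or capital structure is involved.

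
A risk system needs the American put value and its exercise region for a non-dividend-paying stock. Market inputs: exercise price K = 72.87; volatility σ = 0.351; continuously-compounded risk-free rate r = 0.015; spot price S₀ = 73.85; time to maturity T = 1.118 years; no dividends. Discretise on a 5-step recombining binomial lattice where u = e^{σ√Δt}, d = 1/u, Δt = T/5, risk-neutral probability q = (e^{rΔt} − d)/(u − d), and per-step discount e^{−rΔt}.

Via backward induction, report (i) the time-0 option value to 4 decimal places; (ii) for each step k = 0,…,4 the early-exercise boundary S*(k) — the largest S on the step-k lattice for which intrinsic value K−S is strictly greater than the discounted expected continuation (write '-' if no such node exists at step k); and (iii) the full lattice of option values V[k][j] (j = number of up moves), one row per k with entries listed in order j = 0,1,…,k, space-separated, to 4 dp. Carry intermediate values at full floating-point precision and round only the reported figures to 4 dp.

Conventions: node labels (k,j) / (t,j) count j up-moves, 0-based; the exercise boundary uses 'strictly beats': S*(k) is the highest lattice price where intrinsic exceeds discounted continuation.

Δt=0.22360, u=1.18054, d=0.84707, q=0.46868, disc=e^(-rΔt)=0.99665
k=5 terminal: V=max(K-S,0) → 40.6638 27.9847 10.3141 0.0000 0.0000 0.0000
k=4: j=0 S=38.0209 intr=34.8491 cont=34.6051 V=34.8491[EX]; j=1 S=52.9891 intr=19.8809 cont=19.6369 V=19.8809[EX]; j=2 S=73.8500 intr=0.0000 cont=5.4618 V=5.4618[hold]; j=3 S=102.9235 intr=0.0000 cont=0.0000 V=0.0000[hold]; j=4 S=143.4428 intr=0.0000 cont=0.0000 V=0.0000[hold]  S*(4)=52.9891
k=3: j=0 S=44.8853 intr=27.9847 cont=27.7407 V=27.9847[EX]; j=1 S=62.5559 intr=10.3141 cont=13.0791 V=13.0791[hold]; j=2 S=87.1832 intr=0.0000 cont=2.8923 V=2.8923[hold]; j=3 S=121.5057 intr=0.0000 cont=0.0000 V=0.0000[hold]  S*(3)=44.8853
k=2: j=0 S=52.9891 intr=19.8809 cont=20.9285 V=20.9285[hold]; j=1 S=73.8500 intr=0.0000 cont=8.2770 V=8.2770[hold]; j=2 S=102.9235 intr=0.0000 cont=1.5316 V=1.5316[hold]  S*(2)=-
k=1: j=0 S=62.5559 intr=10.3141 cont=14.9488 V=14.9488[hold]; j=1 S=87.1832 intr=0.0000 cont=5.0984 V=5.0984[hold]  S*(1)=-
k=0: j=0 S=73.8500 intr=0.0000 cont=10.2976 V=10.2976[hold]  S*(0)=-

price = 10.2976
boundary = - - - 44.8853 52.9891
tree:
10.2976
14.9488 5.0984
20.9285 8.2770 1.5316
27.9847 13.0791 2.8923 0.0000
34.8491 19.8809 5.4618 0.0000 0.0000
40.6638 27.9847 10.3141 0.0000 0.0000 0.0000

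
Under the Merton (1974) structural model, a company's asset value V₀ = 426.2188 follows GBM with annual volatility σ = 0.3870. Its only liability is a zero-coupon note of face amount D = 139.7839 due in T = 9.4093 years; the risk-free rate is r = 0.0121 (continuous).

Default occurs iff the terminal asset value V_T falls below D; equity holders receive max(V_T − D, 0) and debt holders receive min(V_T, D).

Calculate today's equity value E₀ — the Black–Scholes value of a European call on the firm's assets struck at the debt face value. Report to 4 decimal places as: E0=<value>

E0=320.5355

Equity is a call on the firm's assets struck at D = 139.7839:
d₁ = [ln(V₀/D) + (r + σ²/2)T] / (σ√T)
   = [ln(426.2188/139.7839) + (0.0121 + 0.5·0.3870²)·9.4093] / (0.3870·√9.4093)
   = [1.114855 + 0.818463] / 1.187106 = 1.628598
d₂ = d₁ − σ√T = 1.628598 − 1.187106 = 0.441491
N(d₁) = 0.948301,  N(d₂) = 0.670571,  e^(−rT) = 0.892390
E₀ = V₀·N(d₁) − D·e^(−rT)·N(d₂)
   = 426.2188·0.948301 − 139.7839·0.892390·0.670571 = 320.535466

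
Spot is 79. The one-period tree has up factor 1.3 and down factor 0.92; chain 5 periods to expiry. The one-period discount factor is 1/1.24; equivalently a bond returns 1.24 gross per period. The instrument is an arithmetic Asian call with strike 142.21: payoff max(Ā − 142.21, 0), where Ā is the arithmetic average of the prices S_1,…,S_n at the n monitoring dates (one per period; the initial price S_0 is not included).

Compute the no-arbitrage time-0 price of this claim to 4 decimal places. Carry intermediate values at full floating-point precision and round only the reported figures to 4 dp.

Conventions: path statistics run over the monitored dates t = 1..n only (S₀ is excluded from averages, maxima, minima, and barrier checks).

price = 7.4489

No-arbitrage gives p* = (R−d)/(u−d) = 0.8421: enumerate every path, weight its payoff by its p*-probability, and discount by R^5.
Enumerate all 2^5 = 32 price paths (U = up ×1.3, D = down ×0.92); each path with k up-moves has probability p*^k·(1−p*)^(5−k).
DDDDD: Ā=61.9449, payoff=0.0000, prob=0.000098
UDDDD: Ā=87.5308, payoff=0.0000, prob=0.000523
DUDDD: Ā=81.5268, payoff=0.0000, prob=0.000523
UUDDD: Ā=115.2009, payoff=0.0000, prob=0.002791
DDUDD: Ā=76.0031, payoff=0.0000, prob=0.000523
UDUDD: Ā=107.3957, payoff=0.0000, prob=0.002791
DUUDD: Ā=101.3917, payoff=0.0000, prob=0.002791
UUUDD: Ā=143.2709, payoff=1.0609, prob=0.014888
DDDUD: Ā=70.9214, payoff=0.0000, prob=0.000523
UDDUD: Ā=100.2150, payoff=0.0000, prob=0.002791
DUDUD: Ā=94.2110, payoff=0.0000, prob=0.002791
UUDUD: Ā=133.1242, payoff=0.0000, prob=0.014888
DDUUD: Ā=88.6873, payoff=0.0000, prob=0.002791
UDUUD: Ā=125.3190, payoff=0.0000, prob=0.014888
DUUUD: Ā=119.3150, payoff=0.0000, prob=0.014888
UUUUD: Ā=168.5972, payoff=26.3872, prob=0.079402
DDDDU: Ā=66.2461, payoff=0.0000, prob=0.000523
UDDDU: Ā=93.6086, payoff=0.0000, prob=0.002791
DUDDU: Ā=87.6046, payoff=0.0000, prob=0.002791
UUDDU: Ā=123.7892, payoff=0.0000, prob=0.014888
DDUDU: Ā=82.0810, payoff=0.0000, prob=0.002791
UDUDU: Ā=115.9840, payoff=0.0000, prob=0.014888
DUUDU: Ā=109.9800, payoff=0.0000, prob=0.014888
UUUDU: Ā=155.4065, payoff=13.1965, prob=0.079402
DDDUU: Ā=76.9992, payoff=0.0000, prob=0.002791
UDDUU: Ā=108.8032, payoff=0.0000, prob=0.014888
DUDUU: Ā=102.7992, payoff=0.0000, prob=0.014888
UUDUU: Ā=145.2597, payoff=3.0497, prob=0.079402
DDUUU: Ā=97.2755, payoff=0.0000, prob=0.014888
UDUUU: Ā=137.4545, payoff=0.0000, prob=0.079402
DUUUU: Ā=131.4505, payoff=0.0000, prob=0.079402
UUUUU: Ā=185.7453, payoff=43.5353, prob=0.423479
Price = Σ prob·payoff / R^5 = 21.837263 / 2.931625 = 7.4489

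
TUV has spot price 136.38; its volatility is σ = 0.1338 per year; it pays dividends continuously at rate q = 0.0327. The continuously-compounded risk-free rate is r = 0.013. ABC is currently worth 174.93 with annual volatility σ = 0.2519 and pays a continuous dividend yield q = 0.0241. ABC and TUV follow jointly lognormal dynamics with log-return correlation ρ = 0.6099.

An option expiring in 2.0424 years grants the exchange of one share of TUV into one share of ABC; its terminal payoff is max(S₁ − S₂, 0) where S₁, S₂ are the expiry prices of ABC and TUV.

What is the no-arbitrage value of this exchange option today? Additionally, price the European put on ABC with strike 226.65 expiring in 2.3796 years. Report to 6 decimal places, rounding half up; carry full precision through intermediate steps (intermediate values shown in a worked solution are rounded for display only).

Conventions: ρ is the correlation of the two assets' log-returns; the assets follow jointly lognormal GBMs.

σ_eff = √(σ₁² + σ₂² − 2ρσ₁σ₂) = √(0.2519² + 0.1338² − 2·0.6099·0.2519·0.1338) = 0.200608
d₁ = (ln(S₁/S₂) + (q₂ − q₁ + σ_eff²/2)T) / (σ_eff√T) = (ln(174.93/136.38) + (0.0327 − 0.0241 + 0.020122)·2.0424) / 0.286694 = 1.072928
d₂ = d₁ − σ_eff√T = 1.072928 − 0.286694 = 0.786233
N(d₁) = 0.858348,  N(d₂) = 0.784135
V = S₁·e^{−q₁T}·N(d₁) − S₂·e^{−q₂T}·N(d₂) = 142.939096 − 100.031392 = 42.907704
[vanilla: ABC put K=226.65]
σ√T = 0.2519·√2.3796 = 0.388580
d₁ = (ln(S/K) + (r−q+σ²/2)T) / (σ√T) = (ln(174.93/226.65) + (0.013−0.0241+0.2519²/2)·2.3796) / 0.388580 = (-0.259021 + 0.049084) / 0.388580 = -0.540269
d₂ = d₁ − σ√T = -0.540269 − 0.388580 = -0.928849
e^{−rT} = 0.969539
e^{−qT} = 0.944265
N(−d₁) = 0.705494,  N(−d₂) = 0.823516
price = K·e^{−rT}·N(−d₂) − S·e^{−qT}·N(−d₁) = 180.964369 − 116.533734 = 64.430634

exchange price = 42.907704
price(ABC put K=226.65) = 64.430634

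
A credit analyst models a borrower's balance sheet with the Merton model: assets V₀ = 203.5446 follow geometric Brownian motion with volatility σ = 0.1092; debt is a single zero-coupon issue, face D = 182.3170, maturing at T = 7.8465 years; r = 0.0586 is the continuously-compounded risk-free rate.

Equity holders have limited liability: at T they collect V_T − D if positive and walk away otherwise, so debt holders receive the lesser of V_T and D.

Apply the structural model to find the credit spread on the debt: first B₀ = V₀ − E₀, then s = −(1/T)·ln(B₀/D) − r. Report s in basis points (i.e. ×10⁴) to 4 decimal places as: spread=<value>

spread=6.2597

Work the structural quantities from V₀ = 203.5446 against face 182.3170:
d₁ = [ln(V₀/D) + (r + σ²/2)T] / (σ√T)
   = [ln(203.5446/182.3170) + (0.0586 + 0.5·0.1092²)·7.8465] / (0.1092·√7.8465)
   = [0.110138 + 0.506588] / 0.305887 = 2.016192
d₂ = d₁ − σ√T = 2.016192 − 0.305887 = 1.710306
N(d₁) = 0.978110,  N(d₂) = 0.956395,  e^(−rT) = 0.631407
E₀ = V₀·N(d₁) − D·e^(−rT)·N(d₂)
   = 203.5446·0.978110 − 182.3170·0.631407·0.956395 = 88.992431
B₀ = V₀ − E₀ = 203.5446 − 88.992431 = 114.552169
spread = −(1/T)·ln(B₀/D) − r = −(1/7.8465)·ln(114.552169/182.3170) − 0.0586 = 0.00062597
in basis points: 0.00062597 × 10⁴ = 6.2597 bp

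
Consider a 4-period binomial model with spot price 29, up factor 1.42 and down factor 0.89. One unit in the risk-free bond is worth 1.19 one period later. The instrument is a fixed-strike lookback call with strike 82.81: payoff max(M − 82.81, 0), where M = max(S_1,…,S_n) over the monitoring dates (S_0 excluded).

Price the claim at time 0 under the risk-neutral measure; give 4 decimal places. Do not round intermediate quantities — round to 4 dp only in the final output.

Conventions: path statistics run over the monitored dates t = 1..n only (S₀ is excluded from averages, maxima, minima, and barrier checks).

Risk-neutral up-probability p* = (R−d)/(u−d) = (1.19−0.89)/(1.42−0.89) = 0.5660; the claim prices as the p*-weighted sum of path payoffs discounted by R^4.
Enumerate all 2^4 = 16 price paths (U = up ×1.42, D = down ×0.89); each path with k up-moves has probability p*^k·(1−p*)^(4−k).
DDDD: M=25.8100, payoff=0.0000, prob=0.035466
UDDD: M=41.1800, payoff=0.0000, prob=0.046260
DUDD: M=36.6502, payoff=0.0000, prob=0.046260
UUDD: M=58.4756, payoff=0.0000, prob=0.060339
DDUD: M=32.6187, payoff=0.0000, prob=0.046260
UDUD: M=52.0433, payoff=0.0000, prob=0.060339
DUUD: M=52.0433, payoff=0.0000, prob=0.060339
UUUD: M=83.0354, payoff=0.2254, prob=0.078702
DDDU: M=29.0306, payoff=0.0000, prob=0.046260
UDDU: M=46.3185, payoff=0.0000, prob=0.060339
DUDU: M=46.3185, payoff=0.0000, prob=0.060339
UUDU: M=73.9015, payoff=0.0000, prob=0.078702
DDUU: M=46.3185, payoff=0.0000, prob=0.060339
UDUU: M=73.9015, payoff=0.0000, prob=0.078702
DUUU: M=73.9015, payoff=0.0000, prob=0.078702
UUUU: M=117.9102, payoff=35.1002, prob=0.102655
Price = Σ prob·payoff / R^4 = 3.620959 / 2.005339 = 1.8057

price = 1.8057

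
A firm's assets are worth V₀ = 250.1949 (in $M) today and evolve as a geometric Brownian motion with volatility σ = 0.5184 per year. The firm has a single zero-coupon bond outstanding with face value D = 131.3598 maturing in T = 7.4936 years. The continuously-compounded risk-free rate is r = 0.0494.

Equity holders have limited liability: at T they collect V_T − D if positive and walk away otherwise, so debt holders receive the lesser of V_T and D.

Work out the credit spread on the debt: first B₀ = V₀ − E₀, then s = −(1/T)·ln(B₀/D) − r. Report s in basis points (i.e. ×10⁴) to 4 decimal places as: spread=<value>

spread=447.7996

Work the structural quantities from V₀ = 250.1949 against face 131.3598:
d₁ = [ln(V₀/D) + (r + σ²/2)T] / (σ√T)
   = [ln(250.1949/131.3598) + (0.0494 + 0.5·0.5184²)·7.4936] / (0.5184·√7.4936)
   = [0.644300 + 1.377093] / 1.419091 = 1.424428
d₂ = d₁ − σ√T = 1.424428 − 1.419091 = 0.005337
N(d₁) = 0.922839,  N(d₂) = 0.502129,  e^(−rT) = 0.690607
E₀ = V₀·N(d₁) − D·e^(−rT)·N(d₂)
   = 250.1949·0.922839 − 131.3598·0.690607·0.502129 = 185.337361
B₀ = V₀ − E₀ = 250.1949 − 185.337361 = 64.857539
spread = −(1/T)·ln(B₀/D) − r = −(1/7.4936)·ln(64.857539/131.3598) − 0.0494 = 0.04477996
in basis points: 0.04477996 × 10⁴ = 447.7996 bp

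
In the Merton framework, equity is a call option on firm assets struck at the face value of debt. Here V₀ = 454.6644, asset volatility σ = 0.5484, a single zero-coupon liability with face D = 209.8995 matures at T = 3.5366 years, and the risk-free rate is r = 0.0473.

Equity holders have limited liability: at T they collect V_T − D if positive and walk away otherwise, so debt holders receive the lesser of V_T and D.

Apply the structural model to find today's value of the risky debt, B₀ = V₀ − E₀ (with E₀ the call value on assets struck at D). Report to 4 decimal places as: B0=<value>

Apply the equity-as-call identities (strike 209.8995, horizon 3.5366 years):
d₁ = [ln(V₀/D) + (r + σ²/2)T] / (σ√T)
   = [ln(454.6644/209.8995) + (0.0473 + 0.5·0.5484²)·3.5366] / (0.5484·√3.5366)
   = [0.772931 + 0.699084] / 1.031313 = 1.427322
d₂ = d₁ − σ√T = 1.427322 − 1.031313 = 0.396009
N(d₁) = 0.923256,  N(d₂) = 0.653951,  e^(−rT) = 0.845962
E₀ = V₀·N(d₁) − D·e^(−rT)·N(d₂)
   = 454.6644·0.923256 − 209.8995·0.845962·0.653951 = 303.651784
B₀ = V₀ − E₀ = 454.6644 − 303.651784 = 151.012616

B0=151.0126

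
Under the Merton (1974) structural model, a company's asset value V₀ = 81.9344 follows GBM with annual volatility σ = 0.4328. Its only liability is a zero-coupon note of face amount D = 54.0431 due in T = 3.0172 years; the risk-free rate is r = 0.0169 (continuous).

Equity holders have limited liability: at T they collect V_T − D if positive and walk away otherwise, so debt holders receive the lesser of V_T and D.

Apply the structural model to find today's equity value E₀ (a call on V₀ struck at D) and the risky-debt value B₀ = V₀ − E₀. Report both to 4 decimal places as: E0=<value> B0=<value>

Equity is a call on the firm's assets struck at D = 54.0431:
d₁ = [ln(V₀/D) + (r + σ²/2)T] / (σ√T)
   = [ln(81.9344/54.0431) + (0.0169 + 0.5·0.4328²)·3.0172] / (0.4328·√3.0172)
   = [0.416137 + 0.333575] / 0.751777 = 0.997253
d₂ = d₁ − σ√T = 0.997253 − 0.751777 = 0.245476
N(d₁) = 0.840679,  N(d₂) = 0.596956,  e^(−rT) = 0.950288
E₀ = V₀·N(d₁) − D·e^(−rT)·N(d₂)
   = 81.9344·0.840679 − 54.0431·0.950288·0.596956 = 38.222986
B₀ = V₀ − E₀ = 81.9344 − 38.222986 = 43.711414

E0=38.2230 B0=43.7114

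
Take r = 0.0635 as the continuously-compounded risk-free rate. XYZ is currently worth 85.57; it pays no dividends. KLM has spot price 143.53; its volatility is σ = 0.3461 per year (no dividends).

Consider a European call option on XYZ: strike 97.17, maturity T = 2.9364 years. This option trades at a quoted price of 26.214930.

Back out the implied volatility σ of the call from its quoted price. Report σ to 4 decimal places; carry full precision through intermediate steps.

At σ = 0.4260 the Black–Scholes value reproduces the quote:
σ√T = 0.426·√2.9364 = 0.729990
d₁ = (ln(S/K) + (r+σ²/2)T) / (σ√T) = (ln(85.57/97.17) + (0.0635+0.426²/2)·2.9364) / 0.729990 = (-0.127127 + 0.452904) / 0.729990 = 0.446276
d₂ = d₁ − σ√T = 0.446276 − 0.729990 = -0.283715
e^{−rT} = 0.829891
N(d₁) = 0.672301,  N(d₂) = 0.388315
V = S·N(d₁) − K·e^{−rT}·N(d₂) = 57.528799 − 31.313869 = 26.214930 (equal to the quote); since ∂V/∂σ > 0 for all σ, the implied volatility is unique

sigma = 0.4260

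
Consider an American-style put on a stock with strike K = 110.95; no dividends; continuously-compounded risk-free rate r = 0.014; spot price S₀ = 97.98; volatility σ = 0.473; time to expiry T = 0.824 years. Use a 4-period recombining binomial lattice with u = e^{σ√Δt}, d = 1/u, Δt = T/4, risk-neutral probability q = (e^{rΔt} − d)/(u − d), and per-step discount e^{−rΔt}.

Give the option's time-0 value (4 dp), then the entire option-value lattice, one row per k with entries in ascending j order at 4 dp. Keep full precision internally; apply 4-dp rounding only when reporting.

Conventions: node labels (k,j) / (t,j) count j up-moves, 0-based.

price = 24.9550
tree:
24.9550
35.0230 12.9672
47.1725 20.5879 3.8555
59.4944 31.8999 7.0714 0.0000
69.4357 47.1725 12.9700 0.0000 0.0000

params: Δt=0.20600 u=1.23947 d=0.80680 q=0.45321 e^(-rΔt)=0.99712
t_4 payoffs: 69.4357 47.1725 12.9700 0.0000 0.0000
k=3: node(3,0) S=51.4556 payoff=59.4944 vs cont=59.1749 → 59.4944 [stop]  node(3,1) S=79.0501 payoff=31.8999 vs cont=31.5804 → 31.8999 [stop]  node(3,2) S=121.4430 payoff=0.0000 vs cont=7.0714 → 7.0714 [wait]  node(3,3) S=186.5703 payoff=0.0000 vs cont=0.0000 → 0.0000 [wait]
k=2: node(2,0) S=63.7775 payoff=47.1725 vs cont=46.8530 → 47.1725 [stop]  node(2,1) S=97.9800 payoff=12.9700 vs cont=20.5879 → 20.5879 [wait]  node(2,2) S=150.5246 payoff=0.0000 vs cont=3.8555 → 3.8555 [wait]
k=1: node(1,0) S=79.0501 payoff=31.8999 vs cont=35.0230 → 35.0230 [wait]  node(1,1) S=121.4430 payoff=0.0000 vs cont=12.9672 → 12.9672 [wait]
k=0: node(0,0) S=97.9800 payoff=12.9700 vs cont=24.9550 → 24.9550 [wait]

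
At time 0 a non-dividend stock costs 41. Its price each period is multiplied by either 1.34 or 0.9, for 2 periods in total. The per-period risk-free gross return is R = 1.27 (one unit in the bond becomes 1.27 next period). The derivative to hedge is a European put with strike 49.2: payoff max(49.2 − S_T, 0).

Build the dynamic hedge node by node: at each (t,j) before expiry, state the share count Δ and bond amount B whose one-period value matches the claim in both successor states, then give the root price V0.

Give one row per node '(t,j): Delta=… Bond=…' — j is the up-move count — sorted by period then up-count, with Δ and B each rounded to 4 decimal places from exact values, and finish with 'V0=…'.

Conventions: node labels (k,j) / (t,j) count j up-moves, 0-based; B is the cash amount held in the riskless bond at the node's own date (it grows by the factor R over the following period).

(0,0): Delta=-0.1110 Bond=4.8033
(1,0): Delta=-0.9848 Bond=38.3440
(1,1): Delta=0.0000 Bond=0.0000
V0=0.2509

Arbitrage-free pricing uses the up-move probability p* = (R−d)/(u−d) = 0.8409, discounting each step at R = 1.27.
Expiry values: V(2,0)=15.9900, V(2,1)=0.0000, V(2,2)=0.0000
(1,0): S=36.9000. Δ = (V_up−V_dn)/(S_up−S_dn) = (0.0000−15.9900)/(49.4460−33.2100) = -0.9848. V = [p*·0.0000 + (1−p*)·15.9900]/1.27 = 2.0030. B = V − Δ·S = 38.3440.
(1,1): S=54.9400. Δ = (V_up−V_dn)/(S_up−S_dn) = (0.0000−0.0000)/(73.6196−49.4460) = 0.0000. V = [p*·0.0000 + (1−p*)·0.0000]/1.27 = 0.0000. B = V − Δ·S = 0.0000.
(0,0): S=41.0000. Δ = (V_up−V_dn)/(S_up−S_dn) = (0.0000−2.0030)/(54.9400−36.9000) = -0.1110. V = [p*·0.0000 + (1−p*)·2.0030]/1.27 = 0.2509. B = V − Δ·S = 4.8033.
Sanity check at the root: Δ(0,0)·S0 + B(0,0) reproduces V0 = 0.2509.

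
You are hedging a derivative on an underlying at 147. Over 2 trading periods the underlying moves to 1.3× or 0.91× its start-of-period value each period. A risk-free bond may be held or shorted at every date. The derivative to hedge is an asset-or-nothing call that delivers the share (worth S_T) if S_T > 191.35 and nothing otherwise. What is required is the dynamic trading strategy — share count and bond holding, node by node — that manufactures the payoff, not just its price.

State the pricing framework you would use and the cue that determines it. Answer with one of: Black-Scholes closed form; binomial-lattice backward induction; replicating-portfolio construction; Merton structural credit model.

framework: replicating-portfolio construction

Key observation: the task asks for the hedge itself — share and bond holdings at every node of the 2-period tree on spot 147 with factors 1.3/0.91 — which is exactly what the replicating-portfolio construction produces.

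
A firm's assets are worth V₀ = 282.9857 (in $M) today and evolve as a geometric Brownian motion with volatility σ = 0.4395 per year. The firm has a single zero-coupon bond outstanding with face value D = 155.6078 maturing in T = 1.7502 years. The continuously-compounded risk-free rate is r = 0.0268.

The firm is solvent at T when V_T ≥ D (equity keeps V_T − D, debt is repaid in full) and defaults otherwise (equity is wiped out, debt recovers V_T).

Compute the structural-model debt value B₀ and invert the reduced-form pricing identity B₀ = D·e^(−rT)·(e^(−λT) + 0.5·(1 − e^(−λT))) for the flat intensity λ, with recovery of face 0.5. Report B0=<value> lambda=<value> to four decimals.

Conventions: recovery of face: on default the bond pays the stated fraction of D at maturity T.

B0=140.6672 lambda=0.0635

Equity is a call on the firm's assets struck at D = 155.6078:
d₁ = [ln(V₀/D) + (r + σ²/2)T] / (σ√T)
   = [ln(282.9857/155.6078) + (0.0268 + 0.5·0.4395²)·1.7502] / (0.4395·√1.7502)
   = [0.598058 + 0.215940] / 0.581437 = 1.399975
d₂ = d₁ − σ√T = 1.399975 − 0.581437 = 0.818538
N(d₁) = 0.919240,  N(d₂) = 0.793475,  e^(−rT) = 0.954178
E₀ = V₀·N(d₁) − D·e^(−rT)·N(d₂)
   = 282.9857·0.919240 − 155.6078·0.954178·0.793475 = 142.318490
B₀ = V₀ − E₀ = 282.9857 − 142.318490 = 140.667210
e^(−λT) = (B₀·e^(rT)/D − 0.5)/(1 − 0.5) = (140.6672·1.048023/155.6078 − 0.5)/0.5 = 0.89479493
λ = −ln(0.89479493)/1.7502 = 0.063513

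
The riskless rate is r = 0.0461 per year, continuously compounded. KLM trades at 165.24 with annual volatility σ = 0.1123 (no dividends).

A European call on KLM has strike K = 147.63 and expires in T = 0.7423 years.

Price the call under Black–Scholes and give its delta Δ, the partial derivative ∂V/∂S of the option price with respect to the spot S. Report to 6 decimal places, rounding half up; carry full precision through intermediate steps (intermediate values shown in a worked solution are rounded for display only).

price = 22.993529
Δ = 0.941415

σ√T = 0.1123·√0.7423 = 0.096754
d₁ = (ln(S/K) + (r+σ²/2)T) / (σ√T) = (ln(165.24/147.63) + (0.0461+0.1123²/2)·0.7423) / 0.096754 = (0.112690 + 0.038901) / 0.096754 = 1.566760
d₂ = d₁ − σ√T = 1.566760 − 0.096754 = 1.470006
e^{−rT} = 0.966359
N(d₁) = 0.941415,  N(d₂) = 0.929220
Call price V = S·N(d₁) − K·e^{−rT}·N(d₂) = 155.559356 − 132.565827 = 22.993529
Δ = N(d₁) = 0.941415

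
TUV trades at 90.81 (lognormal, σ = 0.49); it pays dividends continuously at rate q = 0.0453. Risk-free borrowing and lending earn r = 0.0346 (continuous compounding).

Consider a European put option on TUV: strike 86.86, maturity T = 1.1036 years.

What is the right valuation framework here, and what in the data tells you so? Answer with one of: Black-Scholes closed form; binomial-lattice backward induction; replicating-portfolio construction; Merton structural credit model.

framework: Black-Scholes closed form

Key observation: a European-exercise option on TUV struck at 86.86 — a GBM underlying with constant parameters — admits an analytic price: the data contain no early exercise, no discrete tree, no debt structure.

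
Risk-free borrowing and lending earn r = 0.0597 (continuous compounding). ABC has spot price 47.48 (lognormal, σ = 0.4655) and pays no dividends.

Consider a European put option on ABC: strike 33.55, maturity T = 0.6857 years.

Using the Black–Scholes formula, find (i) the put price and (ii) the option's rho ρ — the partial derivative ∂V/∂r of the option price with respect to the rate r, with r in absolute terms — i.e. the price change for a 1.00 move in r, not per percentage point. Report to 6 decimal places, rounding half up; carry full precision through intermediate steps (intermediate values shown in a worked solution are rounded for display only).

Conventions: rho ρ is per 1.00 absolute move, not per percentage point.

price = 1.224354
ρ = -4.586846

σ√T = 0.4655·√0.6857 = 0.385467
d₁ = (ln(S/K) + (r+σ²/2)T) / (σ√T) = (ln(47.48/33.55) + (0.0597+0.4655²/2)·0.6857) / 0.385467 = (0.347272 + 0.115229) / 0.385467 = 1.199845
d₂ = d₁ − σ√T = 1.199845 − 0.385467 = 0.814379
e^{−rT} = 0.959890
N(−d₁) = 0.115100,  N(−d₂) = 0.207714
Put price V = K·e^{−rT}·N(−d₂) − S·N(−d₁) = 6.689290 − 5.464936 = 1.224354
ρ = −K·T·e^{−rT}·N(−d₂) = -4.586846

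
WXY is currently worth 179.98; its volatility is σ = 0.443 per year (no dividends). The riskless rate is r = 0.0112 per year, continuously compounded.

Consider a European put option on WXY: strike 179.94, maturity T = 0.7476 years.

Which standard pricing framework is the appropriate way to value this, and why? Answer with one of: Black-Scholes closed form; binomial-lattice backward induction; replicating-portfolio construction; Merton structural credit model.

framework: Black-Scholes closed form

Key observation: the instrument is a plain European put (strike 179.94) on a lognormal asset; the exact continuous-time formula applies directly.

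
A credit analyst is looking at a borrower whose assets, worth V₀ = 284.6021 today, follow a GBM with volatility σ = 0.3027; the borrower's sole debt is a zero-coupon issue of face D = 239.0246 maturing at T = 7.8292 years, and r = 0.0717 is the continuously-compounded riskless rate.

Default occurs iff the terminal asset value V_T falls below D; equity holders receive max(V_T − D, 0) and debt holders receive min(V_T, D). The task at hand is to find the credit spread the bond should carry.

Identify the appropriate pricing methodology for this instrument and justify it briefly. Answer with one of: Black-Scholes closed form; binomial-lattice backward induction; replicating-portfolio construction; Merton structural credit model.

Key observation: the question is about default risk generated by asset-value dynamics against a debt face of 239.0246 — the structural framework prices exactly that.

framework: Merton structural credit model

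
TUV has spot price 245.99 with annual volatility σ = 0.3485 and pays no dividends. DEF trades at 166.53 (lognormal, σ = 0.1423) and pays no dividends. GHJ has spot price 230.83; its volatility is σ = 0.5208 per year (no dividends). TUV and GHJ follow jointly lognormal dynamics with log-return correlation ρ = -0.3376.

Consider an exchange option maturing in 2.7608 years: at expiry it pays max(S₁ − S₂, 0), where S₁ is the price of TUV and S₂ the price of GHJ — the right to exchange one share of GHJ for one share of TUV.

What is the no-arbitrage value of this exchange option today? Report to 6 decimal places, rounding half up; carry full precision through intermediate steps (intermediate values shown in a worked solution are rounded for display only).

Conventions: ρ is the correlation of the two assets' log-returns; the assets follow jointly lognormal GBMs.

σ_eff = √(σ₁² + σ₂² − 2ρσ₁σ₂) = √(0.3485² + 0.5208² − 2·-0.3376·0.3485·0.5208) = 0.717797
d₁ = (ln(S₁/S₂) + (q₂ − q₁ + σ_eff²/2)T) / (σ_eff√T) = (ln(245.99/230.83) + (0.0 − 0.0 + 0.257616)·2.7608) / 1.192667 = 0.649667
d₂ = d₁ − σ_eff√T = 0.649667 − 1.192667 = -0.543000
N(d₁) = 0.742046,  N(d₂) = 0.293565
V = S₁·e^{−q₁T}·N(d₁) − S₂·e^{−q₂T}·N(d₂) = 182.536000 − 67.763598 = 114.772402
Key observation: pricing in GHJ-units makes this a unit-strike call on the ratio S₁/S₂ — the risk-free rate cancels and cannot affect the value.

exchange price = 114.772402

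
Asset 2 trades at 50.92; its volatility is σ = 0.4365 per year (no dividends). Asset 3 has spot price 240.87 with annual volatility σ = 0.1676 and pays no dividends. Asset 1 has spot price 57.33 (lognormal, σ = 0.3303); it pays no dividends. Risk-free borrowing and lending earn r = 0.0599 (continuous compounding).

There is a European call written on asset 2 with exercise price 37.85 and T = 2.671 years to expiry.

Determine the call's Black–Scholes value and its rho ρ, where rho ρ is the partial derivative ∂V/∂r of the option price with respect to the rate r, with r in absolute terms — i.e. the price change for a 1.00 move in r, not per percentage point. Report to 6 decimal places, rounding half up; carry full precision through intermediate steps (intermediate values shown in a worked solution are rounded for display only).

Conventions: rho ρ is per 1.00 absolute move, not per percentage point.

σ√T = 0.4365·√2.671 = 0.713380
d₁ = (ln(S/K) + (r+σ²/2)T) / (σ√T) = (ln(50.92/37.85) + (0.0599+0.4365²/2)·2.671) / 0.713380 = (0.296625 + 0.414449) / 0.713380 = 0.996766
d₂ = d₁ − σ√T = 0.996766 − 0.713380 = 0.283386
e^{−rT} = 0.852150
N(d₁) = 0.840561,  N(d₂) = 0.611559
Call price V = S·N(d₁) − K·e^{−rT}·N(d₂) = 42.801366 − 19.725159 = 23.076207
ρ = K·T·e^{−rT}·N(d₂) = 52.685901

price = 23.076207
ρ = 52.685901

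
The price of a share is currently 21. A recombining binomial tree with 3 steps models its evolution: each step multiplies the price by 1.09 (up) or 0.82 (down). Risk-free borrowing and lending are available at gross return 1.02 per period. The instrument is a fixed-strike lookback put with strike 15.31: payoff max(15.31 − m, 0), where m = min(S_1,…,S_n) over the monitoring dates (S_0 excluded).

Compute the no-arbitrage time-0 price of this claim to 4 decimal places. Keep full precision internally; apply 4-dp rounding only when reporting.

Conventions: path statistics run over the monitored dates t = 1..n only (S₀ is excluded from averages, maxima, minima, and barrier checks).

price = 0.1171

With p* = (R−d)/(u−d) = 0.7407, sum probability × payoff across the paths and divide by R^3.
Enumerate all 2^3 = 8 price paths (U = up ×1.09, D = down ×0.82); each path with k up-moves has probability p*^k·(1−p*)^(3−k).
DDD: m=11.5787, payoff=3.7313, prob=0.017426
UDD: m=15.3912, payoff=0.0000, prob=0.049789
DUD: m=15.3912, payoff=0.0000, prob=0.049789
UUD: m=20.4591, payoff=0.0000, prob=0.142255
DDU: m=14.1204, payoff=1.1896, prob=0.049789
UDU: m=18.7698, payoff=0.0000, prob=0.142255
DUU: m=17.2200, payoff=0.0000, prob=0.142255
UUU: m=22.8900, payoff=0.0000, prob=0.406442
Price = Σ prob·payoff / R^3 = 0.124251 / 1.061208 = 0.1171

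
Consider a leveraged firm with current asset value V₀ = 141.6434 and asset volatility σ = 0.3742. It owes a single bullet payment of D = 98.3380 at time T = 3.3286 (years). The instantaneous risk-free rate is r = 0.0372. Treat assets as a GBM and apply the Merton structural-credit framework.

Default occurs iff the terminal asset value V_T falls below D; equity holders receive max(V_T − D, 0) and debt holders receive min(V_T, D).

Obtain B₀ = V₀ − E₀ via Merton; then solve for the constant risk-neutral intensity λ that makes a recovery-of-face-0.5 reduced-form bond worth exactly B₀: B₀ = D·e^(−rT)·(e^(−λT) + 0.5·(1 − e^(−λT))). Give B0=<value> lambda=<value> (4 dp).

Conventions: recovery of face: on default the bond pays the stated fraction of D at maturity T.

B0=76.6942 lambda=0.0803

Apply the equity-as-call identities (strike 98.3380, horizon 3.3286 years):
d₁ = [ln(V₀/D) + (r + σ²/2)T] / (σ√T)
   = [ln(141.6434/98.3380) + (0.0372 + 0.5·0.3742²)·3.3286] / (0.3742·√3.3286)
   = [0.364902 + 0.356869] / 0.682707 = 1.057218
d₂ = d₁ − σ√T = 1.057218 − 0.682707 = 0.374511
N(d₁) = 0.854794,  N(d₂) = 0.645988,  e^(−rT) = 0.883535
E₀ = V₀·N(d₁) − D·e^(−rT)·N(d₂)
   = 141.6434·0.854794 − 98.3380·0.883535·0.645988 = 64.949206
B₀ = V₀ − E₀ = 141.6434 − 64.949206 = 76.694194
e^(−λT) = (B₀·e^(rT)/D − 0.5)/(1 − 0.5) = (76.6942·1.131817/98.3380 − 0.5)/0.5 = 0.76541654
λ = −ln(0.76541654)/3.3286 = 0.080315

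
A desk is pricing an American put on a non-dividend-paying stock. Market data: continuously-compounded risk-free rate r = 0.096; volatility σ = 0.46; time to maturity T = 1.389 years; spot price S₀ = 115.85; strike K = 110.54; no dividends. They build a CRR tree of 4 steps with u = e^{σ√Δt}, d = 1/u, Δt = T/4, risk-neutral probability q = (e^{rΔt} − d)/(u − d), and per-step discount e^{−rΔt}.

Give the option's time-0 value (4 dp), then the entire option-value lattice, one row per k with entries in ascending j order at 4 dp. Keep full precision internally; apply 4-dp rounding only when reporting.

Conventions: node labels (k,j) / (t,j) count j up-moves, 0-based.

Δt=0.34725, u=1.31136, d=0.76256, q=0.49441, disc=e^(-rΔt)=0.96721
k=4 terminal: V=max(K-S,0) → 71.3656 43.1727 0.0000 0.0000 0.0000
k=3: j=0 S=51.3719 intr=59.1681 cont=55.5439 V=59.1681[EX]; j=1 S=88.3431 intr=22.1969 cont=21.1120 V=22.1969[EX]; j=2 S=151.9216 intr=0.0000 cont=0.0000 V=0.0000[hold]; j=3 S=261.2562 intr=0.0000 cont=0.0000 V=0.0000[hold]
k=2: j=0 S=67.3673 intr=43.1727 cont=39.5485 V=43.1727[EX]; j=1 S=115.8500 intr=0.0000 cont=10.8546 V=10.8546[hold]; j=2 S=199.2247 intr=0.0000 cont=0.0000 V=0.0000[hold]
k=1: j=0 S=88.3431 intr=22.1969 cont=26.3026 V=26.3026[hold]; j=1 S=151.9216 intr=0.0000 cont=5.3080 V=5.3080[hold]
k=0: j=0 S=115.8500 intr=0.0000 cont=15.4006 V=15.4006[hold]

price = 15.4006
tree:
15.4006
26.3026 5.3080
43.1727 10.8546 0.0000
59.1681 22.1969 0.0000 0.0000
71.3656 43.1727 0.0000 0.0000 0.0000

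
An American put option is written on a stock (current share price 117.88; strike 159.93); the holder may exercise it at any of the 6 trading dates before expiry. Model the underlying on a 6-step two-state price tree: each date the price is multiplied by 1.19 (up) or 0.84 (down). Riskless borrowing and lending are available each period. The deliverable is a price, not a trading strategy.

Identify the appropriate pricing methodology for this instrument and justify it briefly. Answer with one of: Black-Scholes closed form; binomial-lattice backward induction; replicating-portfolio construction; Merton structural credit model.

Key observation: early exercise of the strike-159.93 put must be checked at each of the 6 dates (spot 117.88), which forces a node-by-node comparison of intrinsic and continuation value backward from expiry.

framework: binomial-lattice backward induction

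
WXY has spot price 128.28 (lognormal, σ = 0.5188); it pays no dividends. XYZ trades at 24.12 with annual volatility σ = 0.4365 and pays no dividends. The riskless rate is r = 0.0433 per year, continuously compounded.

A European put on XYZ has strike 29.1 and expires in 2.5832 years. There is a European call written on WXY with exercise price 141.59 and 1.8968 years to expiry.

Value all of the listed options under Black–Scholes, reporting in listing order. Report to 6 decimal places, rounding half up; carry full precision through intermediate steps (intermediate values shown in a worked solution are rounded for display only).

[XYZ put K=29.1]
σ√T = 0.4365·√2.5832 = 0.701557
d₁ = (ln(S/K) + (r+σ²/2)T) / (σ√T) = (ln(24.12/29.1) + (0.0433+0.4365²/2)·2.5832) / 0.701557 = (-0.187697 + 0.357944) / 0.701557 = 0.242670
d₂ = d₁ − σ√T = 0.242670 − 0.701557 = -0.458887
e^{−rT} = 0.894176
N(−d₁) = 0.404130,  N(−d₂) = 0.676842
price = K·e^{−rT}·N(−d₂) − S·N(−d₁) = 17.611794 − 9.747625 = 7.864169
[WXY call K=141.59]
σ√T = 0.5188·√1.8968 = 0.714514
d₁ = (ln(S/K) + (r+σ²/2)T) / (σ√T) = (ln(128.28/141.59) + (0.0433+0.5188²/2)·1.8968) / 0.714514 = (-0.098720 + 0.337397) / 0.714514 = 0.334040
d₂ = d₁ − σ√T = 0.334040 − 0.714514 = -0.380474
e^{−rT} = 0.921151
N(d₁) = 0.630825,  N(d₂) = 0.351797
price = S·N(d₁) − K·e^{−rT}·N(d₂) = 80.922280 − 45.883371 = 35.038909

price(XYZ put K=29.1) = 7.864169
price(WXY call K=141.59) = 35.038909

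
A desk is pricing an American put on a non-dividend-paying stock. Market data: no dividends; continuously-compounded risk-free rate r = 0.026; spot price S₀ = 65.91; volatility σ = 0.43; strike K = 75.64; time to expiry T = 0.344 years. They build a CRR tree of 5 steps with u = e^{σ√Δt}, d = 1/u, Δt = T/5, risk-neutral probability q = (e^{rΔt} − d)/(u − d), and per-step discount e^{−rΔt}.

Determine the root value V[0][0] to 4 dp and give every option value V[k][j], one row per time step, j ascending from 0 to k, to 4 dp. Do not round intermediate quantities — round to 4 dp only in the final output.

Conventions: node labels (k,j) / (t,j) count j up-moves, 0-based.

price = 12.5688
tree:
12.5688
17.3983 7.3786
23.0401 11.3452 3.1047
28.6504 16.7600 5.5157 0.5018
33.6623 23.0401 9.7300 0.9663 0.0000
38.1396 28.6504 16.7600 1.8607 0.0000 0.0000

Δt=0.06880, u=1.11939, d=0.89334, q=0.47975, disc=e^(-rΔt)=0.99821
k=5 terminal: V=max(K-S,0) → 38.1396 28.6504 16.7600 1.8607 0.0000 0.0000
k=4: j=0 S=41.9777 intr=33.6623 cont=33.5271 V=33.6623[EX]; j=1 S=52.5999 intr=23.0401 cont=22.9049 V=23.0401[EX]; j=2 S=65.9100 intr=9.7300 cont=9.5948 V=9.7300[EX]; j=3 S=82.5881 intr=0.0000 cont=0.9663 V=0.9663[hold]; j=4 S=103.4866 intr=0.0000 cont=0.0000 V=0.0000[hold]
k=3: j=0 S=46.9896 intr=28.6504 cont=28.5152 V=28.6504[EX]; j=1 S=58.8800 intr=16.7600 cont=16.6248 V=16.7600[EX]; j=2 S=73.7793 intr=1.8607 cont=5.5157 V=5.5157[hold]; j=3 S=92.4487 intr=0.0000 cont=0.5018 V=0.5018[hold]
k=2: j=0 S=52.5999 intr=23.0401 cont=22.9049 V=23.0401[EX]; j=1 S=65.9100 intr=9.7300 cont=11.3452 V=11.3452[hold]; j=2 S=82.5881 intr=0.0000 cont=3.1047 V=3.1047[hold]
k=1: j=0 S=58.8800 intr=16.7600 cont=17.3983 V=17.3983[hold]; j=1 S=73.7793 intr=1.8607 cont=7.3786 V=7.3786[hold]
k=0: j=0 S=65.9100 intr=9.7300 cont=12.5688 V=12.5688[hold]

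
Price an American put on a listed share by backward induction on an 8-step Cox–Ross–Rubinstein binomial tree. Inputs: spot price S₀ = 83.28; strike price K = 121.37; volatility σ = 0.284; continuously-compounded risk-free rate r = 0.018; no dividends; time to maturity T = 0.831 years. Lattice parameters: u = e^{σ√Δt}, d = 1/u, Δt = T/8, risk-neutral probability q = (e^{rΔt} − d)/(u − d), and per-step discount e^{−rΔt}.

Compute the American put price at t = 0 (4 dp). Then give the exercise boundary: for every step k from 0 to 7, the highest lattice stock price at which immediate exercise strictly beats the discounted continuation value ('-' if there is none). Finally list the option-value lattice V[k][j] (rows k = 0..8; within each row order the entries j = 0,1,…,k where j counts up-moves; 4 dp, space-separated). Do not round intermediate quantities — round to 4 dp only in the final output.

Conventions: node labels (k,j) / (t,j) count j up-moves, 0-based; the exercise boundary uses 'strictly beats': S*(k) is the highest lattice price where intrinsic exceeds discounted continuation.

Δt=0.10387  u=1.09585  d=0.91253  q=0.48734  discount=0.99813
step 8 (expiry): payoffs max(K−S,0) = 81.3271 73.2828 63.6225 52.0215 38.0900 21.3597 1.2685 0.0000 0.0000
step 7: (k=7,j=0): S=43.8811, K−S=77.4889, hold=77.2622 ⇒ V=77.4889 exercise | (k=7,j=1): S=52.6964, K−S=68.6736, hold=68.4469 ⇒ V=68.6736 exercise | (k=7,j=2): S=63.2827, K−S=58.0873, hold=57.8606 ⇒ V=58.0873 exercise | (k=7,j=3): S=75.9957, K−S=45.3743, hold=45.1476 ⇒ V=45.3743 exercise | (k=7,j=4): S=91.2626, K−S=30.1074, hold=29.8807 ⇒ V=30.1074 exercise | (k=7,j=5): S=109.5965, K−S=11.7735, hold=11.5468 ⇒ V=11.7735 exercise | (k=7,j=6): S=131.6135, K−S=0.0000, hold=0.6491 ⇒ V=0.6491 continue | (k=7,j=7): S=158.0535, K−S=0.0000, hold=0.0000 ⇒ V=0.0000 continue  boundary S*=109.5965
step 6: (k=6,j=0): S=48.0872, K−S=73.2828, hold=73.0561 ⇒ V=73.2828 exercise | (k=6,j=1): S=57.7475, K−S=63.6225, hold=63.3958 ⇒ V=63.6225 exercise | (k=6,j=2): S=69.3485, K−S=52.0215, hold=51.7948 ⇒ V=52.0215 exercise | (k=6,j=3): S=83.2800, K−S=38.0900, hold=37.8633 ⇒ V=38.0900 exercise | (k=6,j=4): S=100.0103, K−S=21.3597, hold=21.1330 ⇒ V=21.3597 exercise | (k=6,j=5): S=120.1015, K−S=1.2685, hold=6.3403 ⇒ V=6.3403 continue | (k=6,j=6): S=144.2289, K−S=0.0000, hold=0.3321 ⇒ V=0.3321 continue  boundary S*=100.0103
step 5: (k=5,j=0): S=52.6964, K−S=68.6736, hold=68.4469 ⇒ V=68.6736 exercise | (k=5,j=1): S=63.2827, K−S=58.0873, hold=57.8606 ⇒ V=58.0873 exercise | (k=5,j=2): S=75.9957, K−S=45.3743, hold=45.1476 ⇒ V=45.3743 exercise | (k=5,j=3): S=91.2626, K−S=30.1074, hold=29.8807 ⇒ V=30.1074 exercise | (k=5,j=4): S=109.5965, K−S=11.7735, hold=14.0139 ⇒ V=14.0139 continue | (k=5,j=5): S=131.6135, K−S=0.0000, hold=3.4059 ⇒ V=3.4059 continue  boundary S*=91.2626
step 4: (k=4,j=0): S=57.7475, K−S=63.6225, hold=63.3958 ⇒ V=63.6225 exercise | (k=4,j=1): S=69.3485, K−S=52.0215, hold=51.7948 ⇒ V=52.0215 exercise | (k=4,j=2): S=83.2800, K−S=38.0900, hold=37.8633 ⇒ V=38.0900 exercise | (k=4,j=3): S=100.0103, K−S=21.3597, hold=22.2228 ⇒ V=22.2228 continue | (k=4,j=4): S=120.1015, K−S=1.2685, hold=8.8276 ⇒ V=8.8276 continue  boundary S*=83.2800
step 3: (k=3,j=0): S=63.2827, K−S=58.0873, hold=57.8606 ⇒ V=58.0873 exercise | (k=3,j=1): S=75.9957, K−S=45.3743, hold=45.1476 ⇒ V=45.3743 exercise | (k=3,j=2): S=91.2626, K−S=30.1074, hold=30.3005 ⇒ V=30.3005 continue | (k=3,j=3): S=109.5965, K−S=11.7735, hold=15.6655 ⇒ V=15.6655 continue  boundary S*=75.9957
step 2: (k=2,j=0): S=69.3485, K−S=52.0215, hold=51.7948 ⇒ V=52.0215 exercise | (k=2,j=1): S=83.2800, K−S=38.0900, hold=37.9572 ⇒ V=38.0900 exercise | (k=2,j=2): S=100.0103, K−S=21.3597, hold=23.1250 ⇒ V=23.1250 continue  boundary S*=83.2800
step 1: (k=1,j=0): S=75.9957, K−S=45.3743, hold=45.1476 ⇒ V=45.3743 exercise | (k=1,j=1): S=91.2626, K−S=30.1074, hold=30.7394 ⇒ V=30.7394 continue  boundary S*=75.9957
step 0: (k=0,j=0): S=83.2800, K−S=38.0900, hold=38.1707 ⇒ V=38.1707 continue  boundary S*=-

price = 38.1707
boundary = - 75.9957 83.2800 75.9957 83.2800 91.2626 100.0103 109.5965
tree:
38.1707
45.3743 30.7394
52.0215 38.0900 23.1250
58.0873 45.3743 30.3005 15.6655
63.6225 52.0215 38.0900 22.2228 8.8276
68.6736 58.0873 45.3743 30.1074 14.0139 3.4059
73.2828 63.6225 52.0215 38.0900 21.3597 6.3403 0.3321
77.4889 68.6736 58.0873 45.3743 30.1074 11.7735 0.6491 0.0000
81.3271 73.2828 63.6225 52.0215 38.0900 21.3597 1.2685 0.0000 0.0000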